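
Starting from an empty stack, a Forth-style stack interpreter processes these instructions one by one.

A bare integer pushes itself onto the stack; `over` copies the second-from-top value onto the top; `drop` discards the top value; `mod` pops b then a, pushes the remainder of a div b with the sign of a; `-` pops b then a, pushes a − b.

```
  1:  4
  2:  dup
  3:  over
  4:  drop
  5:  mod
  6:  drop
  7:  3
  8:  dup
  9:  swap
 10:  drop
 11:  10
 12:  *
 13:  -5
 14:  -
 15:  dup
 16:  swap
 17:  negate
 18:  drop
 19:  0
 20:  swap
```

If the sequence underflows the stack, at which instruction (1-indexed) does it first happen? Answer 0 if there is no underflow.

0

4       4
dup     4 4
over    4 4 4
drop    4 4
mod     0
drop    (empty)
3       3
dup     3 3
swap    3 3
drop    3
10      3 10
*       30
-5      30 -5
-       35
dup     35 35
swap    35 35
negate  35 -35
drop    35
0       35 0
swap    0 35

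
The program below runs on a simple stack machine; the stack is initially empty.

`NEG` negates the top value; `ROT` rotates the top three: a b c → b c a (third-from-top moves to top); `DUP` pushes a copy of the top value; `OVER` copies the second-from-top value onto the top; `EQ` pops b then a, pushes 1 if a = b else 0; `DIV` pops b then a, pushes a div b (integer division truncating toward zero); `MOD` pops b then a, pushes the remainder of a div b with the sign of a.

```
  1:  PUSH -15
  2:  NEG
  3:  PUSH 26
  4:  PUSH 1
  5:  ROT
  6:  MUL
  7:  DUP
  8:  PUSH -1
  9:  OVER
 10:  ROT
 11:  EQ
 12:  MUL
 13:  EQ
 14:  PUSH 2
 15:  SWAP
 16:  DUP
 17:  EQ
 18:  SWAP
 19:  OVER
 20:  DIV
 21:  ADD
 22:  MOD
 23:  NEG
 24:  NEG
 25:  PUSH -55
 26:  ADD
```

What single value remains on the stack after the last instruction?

PUSH -15 -> [-15]
NEG      -> [15]
PUSH 26  -> [15, 26]
PUSH 1   -> [15, 26, 1]
ROT      -> [26, 1, 15]
MUL      -> [26, 15]
DUP      -> [26, 15, 15]
PUSH -1  -> [26, 15, 15, -1]
OVER     -> [26, 15, 15, -1, 15]
ROT      -> [26, 15, -1, 15, 15]
EQ       -> [26, 15, -1, 1]
MUL      -> [26, 15, -1]
EQ       -> [26, 0]
PUSH 2   -> [26, 0, 2]
SWAP     -> [26, 2, 0]
DUP      -> [26, 2, 0, 0]
EQ       -> [26, 2, 1]
SWAP     -> [26, 1, 2]
OVER     -> [26, 1, 2, 1]
DIV      -> [26, 1, 2]
ADD      -> [26, 3]
MOD      -> [2]
NEG      -> [-2]
NEG      -> [2]
PUSH -55 -> [2, -55]
ADD      -> [-53]

-53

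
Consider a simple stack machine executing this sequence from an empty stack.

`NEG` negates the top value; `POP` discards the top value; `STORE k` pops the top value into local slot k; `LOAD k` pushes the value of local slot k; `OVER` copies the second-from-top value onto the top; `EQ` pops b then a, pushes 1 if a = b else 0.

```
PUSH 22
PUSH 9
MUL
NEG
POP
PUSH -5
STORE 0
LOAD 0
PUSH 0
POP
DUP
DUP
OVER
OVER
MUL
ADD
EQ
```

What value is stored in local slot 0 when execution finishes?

PUSH 22 : 22
PUSH 9  : 22 9
MUL     : 198
NEG     : -198
POP     : (empty)
PUSH -5 : -5
STORE 0 : (empty)
LOAD 0  : -5
PUSH 0  : -5 0
POP     : -5
DUP     : -5 -5
DUP     : -5 -5 -5
OVER    : -5 -5 -5 -5
OVER    : -5 -5 -5 -5 -5
MUL     : -5 -5 -5 25
ADD     : -5 -5 20
EQ      : -5 0

-5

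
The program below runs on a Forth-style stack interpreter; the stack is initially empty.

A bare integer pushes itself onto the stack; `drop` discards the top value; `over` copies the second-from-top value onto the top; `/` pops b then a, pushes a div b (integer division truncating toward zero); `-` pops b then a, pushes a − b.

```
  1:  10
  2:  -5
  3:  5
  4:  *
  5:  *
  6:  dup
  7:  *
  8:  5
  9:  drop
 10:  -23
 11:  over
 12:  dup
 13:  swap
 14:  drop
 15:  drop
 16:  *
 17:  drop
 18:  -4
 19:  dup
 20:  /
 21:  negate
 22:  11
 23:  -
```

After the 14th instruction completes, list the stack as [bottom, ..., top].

[62500, -23, 62500]

10    [10]
-5    [10, -5]
5     [10, -5, 5]
*     [10, -25]
*     [-250]
dup   [-250, -250]
*     [62500]
5     [62500, 5]
drop  [62500]
-23   [62500, -23]
over  [62500, -23, 62500]
dup   [62500, -23, 62500, 62500]
swap  [62500, -23, 62500, 62500]
drop  [62500, -23, 62500]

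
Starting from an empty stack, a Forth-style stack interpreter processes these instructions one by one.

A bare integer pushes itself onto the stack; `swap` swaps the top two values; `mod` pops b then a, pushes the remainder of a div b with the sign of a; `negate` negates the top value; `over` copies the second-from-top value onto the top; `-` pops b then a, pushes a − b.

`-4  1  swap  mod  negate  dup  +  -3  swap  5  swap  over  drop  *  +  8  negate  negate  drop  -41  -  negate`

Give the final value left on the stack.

-28

-4     -> [-4]
1      -> [-4, 1]
swap   -> [1, -4]
mod    -> [1]
negate -> [-1]
dup    -> [-1, -1]
+      -> [-2]
-3     -> [-2, -3]
swap   -> [-3, -2]
5      -> [-3, -2, 5]
swap   -> [-3, 5, -2]
over   -> [-3, 5, -2, 5]
drop   -> [-3, 5, -2]
*      -> [-3, -10]
+      -> [-13]
8      -> [-13, 8]
negate -> [-13, -8]
negate -> [-13, 8]
drop   -> [-13]
-41    -> [-13, -41]
-      -> [28]
negate -> [-28]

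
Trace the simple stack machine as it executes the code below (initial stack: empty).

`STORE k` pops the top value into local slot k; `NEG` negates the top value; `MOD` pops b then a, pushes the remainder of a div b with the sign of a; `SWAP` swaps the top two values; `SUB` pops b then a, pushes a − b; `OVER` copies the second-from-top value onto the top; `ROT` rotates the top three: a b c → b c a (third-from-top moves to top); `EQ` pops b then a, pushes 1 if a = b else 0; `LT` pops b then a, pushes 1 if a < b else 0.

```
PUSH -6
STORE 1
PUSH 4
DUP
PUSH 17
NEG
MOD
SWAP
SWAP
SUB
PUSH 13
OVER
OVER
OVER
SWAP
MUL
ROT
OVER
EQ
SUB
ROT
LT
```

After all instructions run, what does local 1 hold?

-6

PUSH -6 -> [-6]
STORE 1 -> []
PUSH 4  -> [4]
DUP     -> [4, 4]
PUSH 17 -> [4, 4, 17]
NEG     -> [4, 4, -17]
MOD     -> [4, 4]
SWAP    -> [4, 4]
SWAP    -> [4, 4]
SUB     -> [0]
PUSH 13 -> [0, 13]
OVER    -> [0, 13, 0]
OVER    -> [0, 13, 0, 13]
OVER    -> [0, 13, 0, 13, 0]
SWAP    -> [0, 13, 0, 0, 13]
MUL     -> [0, 13, 0, 0]
ROT     -> [0, 0, 0, 13]
OVER    -> [0, 0, 0, 13, 0]
EQ      -> [0, 0, 0, 0]
SUB     -> [0, 0, 0]
ROT     -> [0, 0, 0]
LT      -> [0, 0]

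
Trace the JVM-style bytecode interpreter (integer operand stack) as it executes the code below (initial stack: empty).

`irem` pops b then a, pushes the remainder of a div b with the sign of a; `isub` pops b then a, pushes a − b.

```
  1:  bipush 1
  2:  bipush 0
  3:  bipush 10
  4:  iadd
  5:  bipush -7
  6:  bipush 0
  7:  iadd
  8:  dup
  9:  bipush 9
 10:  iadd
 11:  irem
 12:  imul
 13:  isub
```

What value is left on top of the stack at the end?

bipush 1  → [1]
bipush 0  → [1, 0]
bipush 10 → [1, 0, 10]
iadd      → [1, 10]
bipush -7 → [1, 10, -7]
bipush 0  → [1, 10, -7, 0]
iadd      → [1, 10, -7]
dup       → [1, 10, -7, -7]
bipush 9  → [1, 10, -7, -7, 9]
iadd      → [1, 10, -7, 2]
irem      → [1, 10, -1]
imul      → [1, -10]
isub      → [11]

11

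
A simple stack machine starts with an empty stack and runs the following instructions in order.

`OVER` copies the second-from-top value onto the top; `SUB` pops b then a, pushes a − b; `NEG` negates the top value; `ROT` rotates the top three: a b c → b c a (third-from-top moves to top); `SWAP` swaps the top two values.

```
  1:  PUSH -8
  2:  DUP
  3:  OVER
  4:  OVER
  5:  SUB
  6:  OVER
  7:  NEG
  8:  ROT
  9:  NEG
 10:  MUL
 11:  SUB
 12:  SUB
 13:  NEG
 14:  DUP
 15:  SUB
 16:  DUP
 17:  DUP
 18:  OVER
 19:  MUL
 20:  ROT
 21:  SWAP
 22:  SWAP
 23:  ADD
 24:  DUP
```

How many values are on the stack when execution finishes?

PUSH -8 → [-8]
DUP     → [-8, -8]
OVER    → [-8, -8, -8]
OVER    → [-8, -8, -8, -8]
SUB     → [-8, -8, 0]
OVER    → [-8, -8, 0, -8]
NEG     → [-8, -8, 0, 8]
ROT     → [-8, 0, 8, -8]
NEG     → [-8, 0, 8, 8]
MUL     → [-8, 0, 64]
SUB     → [-8, -64]
SUB     → [56]
NEG     → [-56]
DUP     → [-56, -56]
SUB     → [0]
DUP     → [0, 0]
DUP     → [0, 0, 0]
OVER    → [0, 0, 0, 0]
MUL     → [0, 0, 0]
ROT     → [0, 0, 0]
SWAP    → [0, 0, 0]
SWAP    → [0, 0, 0]
ADD     → [0, 0]
DUP     → [0, 0, 0]

3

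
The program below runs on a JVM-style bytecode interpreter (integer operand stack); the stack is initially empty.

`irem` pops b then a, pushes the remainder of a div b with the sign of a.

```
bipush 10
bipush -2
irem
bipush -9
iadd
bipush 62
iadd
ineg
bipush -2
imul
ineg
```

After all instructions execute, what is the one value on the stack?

-106

bipush 10 → 10
bipush -2 → 10 -2
irem      → 0
bipush -9 → 0 -9
iadd      → -9
bipush 62 → -9 62
iadd      → 53
ineg      → -53
bipush -2 → -53 -2
imul      → 106
ineg      → -106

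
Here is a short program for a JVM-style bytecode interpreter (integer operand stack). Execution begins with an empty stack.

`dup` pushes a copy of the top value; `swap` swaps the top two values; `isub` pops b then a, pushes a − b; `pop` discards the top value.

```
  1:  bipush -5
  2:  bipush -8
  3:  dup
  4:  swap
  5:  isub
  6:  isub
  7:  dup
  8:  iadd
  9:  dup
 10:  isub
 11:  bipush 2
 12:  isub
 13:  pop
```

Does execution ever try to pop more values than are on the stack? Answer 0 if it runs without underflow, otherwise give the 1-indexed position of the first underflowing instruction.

0

bipush -5  [-5]
bipush -8  [-5, -8]
dup        [-5, -8, -8]
swap       [-5, -8, -8]
isub       [-5, 0]
isub       [-5]
dup        [-5, -5]
iadd       [-10]
dup        [-10, -10]
isub       [0]
bipush 2   [0, 2]
isub       [-2]
pop        []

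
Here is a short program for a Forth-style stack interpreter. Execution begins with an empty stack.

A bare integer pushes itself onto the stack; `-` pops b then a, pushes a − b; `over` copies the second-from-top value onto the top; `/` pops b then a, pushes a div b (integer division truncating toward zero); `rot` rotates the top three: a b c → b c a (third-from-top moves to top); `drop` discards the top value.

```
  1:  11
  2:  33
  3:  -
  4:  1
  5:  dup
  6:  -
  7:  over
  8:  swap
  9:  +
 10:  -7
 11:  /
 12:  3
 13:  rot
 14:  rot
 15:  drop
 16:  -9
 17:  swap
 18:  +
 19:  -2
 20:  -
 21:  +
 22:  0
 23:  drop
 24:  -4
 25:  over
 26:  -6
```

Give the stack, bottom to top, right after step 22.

[-26, 0]

11    11
33    11 33
-     -22
1     -22 1
dup   -22 1 1
-     -22 0
over  -22 0 -22
swap  -22 -22 0
+     -22 -22
-7    -22 -22 -7
/     -22 3
3     -22 3 3
rot   3 3 -22
rot   3 -22 3
drop  3 -22
-9    3 -22 -9
swap  3 -9 -22
+     3 -31
-2    3 -31 -2
-     3 -29
+     -26
0     -26 0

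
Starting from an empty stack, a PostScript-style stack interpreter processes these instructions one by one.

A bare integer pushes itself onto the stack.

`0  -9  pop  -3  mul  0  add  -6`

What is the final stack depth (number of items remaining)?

2

0   -> [0]
-9  -> [0, -9]
pop -> [0]
-3  -> [0, -3]
mul -> [0]
0   -> [0, 0]
add -> [0]
-6  -> [0, -6]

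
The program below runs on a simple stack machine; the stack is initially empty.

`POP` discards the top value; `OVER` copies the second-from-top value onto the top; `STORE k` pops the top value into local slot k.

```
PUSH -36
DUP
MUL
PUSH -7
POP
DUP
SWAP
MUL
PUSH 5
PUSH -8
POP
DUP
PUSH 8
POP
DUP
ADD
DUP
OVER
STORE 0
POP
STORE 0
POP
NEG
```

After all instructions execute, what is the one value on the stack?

PUSH -36 : -36
DUP      : -36 -36
MUL      : 1296
PUSH -7  : 1296 -7
POP      : 1296
DUP      : 1296 1296
SWAP     : 1296 1296
MUL      : 1679616
PUSH 5   : 1679616 5
PUSH -8  : 1679616 5 -8
POP      : 1679616 5
DUP      : 1679616 5 5
PUSH 8   : 1679616 5 5 8
POP      : 1679616 5 5
DUP      : 1679616 5 5 5
ADD      : 1679616 5 10
DUP      : 1679616 5 10 10
OVER     : 1679616 5 10 10 10
STORE 0  : 1679616 5 10 10
POP      : 1679616 5 10
STORE 0  : 1679616 5
POP      : 1679616
NEG      : -1679616

-1679616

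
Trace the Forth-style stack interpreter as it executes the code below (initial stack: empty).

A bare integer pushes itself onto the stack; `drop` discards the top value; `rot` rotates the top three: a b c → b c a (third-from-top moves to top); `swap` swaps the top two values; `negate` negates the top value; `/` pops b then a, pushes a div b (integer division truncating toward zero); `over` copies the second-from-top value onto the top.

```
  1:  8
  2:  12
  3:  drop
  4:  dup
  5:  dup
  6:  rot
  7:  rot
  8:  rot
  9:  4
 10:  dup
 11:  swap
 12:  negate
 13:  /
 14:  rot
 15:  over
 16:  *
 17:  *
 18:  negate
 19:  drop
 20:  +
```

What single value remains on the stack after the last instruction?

16

8       [8]
12      [8, 12]
drop    [8]
dup     [8, 8]
dup     [8, 8, 8]
rot     [8, 8, 8]
rot     [8, 8, 8]
rot     [8, 8, 8]
4       [8, 8, 8, 4]
dup     [8, 8, 8, 4, 4]
swap    [8, 8, 8, 4, 4]
negate  [8, 8, 8, 4, -4]
/       [8, 8, 8, -1]
rot     [8, 8, -1, 8]
over    [8, 8, -1, 8, -1]
*       [8, 8, -1, -8]
*       [8, 8, 8]
negate  [8, 8, -8]
drop    [8, 8]
+       [16]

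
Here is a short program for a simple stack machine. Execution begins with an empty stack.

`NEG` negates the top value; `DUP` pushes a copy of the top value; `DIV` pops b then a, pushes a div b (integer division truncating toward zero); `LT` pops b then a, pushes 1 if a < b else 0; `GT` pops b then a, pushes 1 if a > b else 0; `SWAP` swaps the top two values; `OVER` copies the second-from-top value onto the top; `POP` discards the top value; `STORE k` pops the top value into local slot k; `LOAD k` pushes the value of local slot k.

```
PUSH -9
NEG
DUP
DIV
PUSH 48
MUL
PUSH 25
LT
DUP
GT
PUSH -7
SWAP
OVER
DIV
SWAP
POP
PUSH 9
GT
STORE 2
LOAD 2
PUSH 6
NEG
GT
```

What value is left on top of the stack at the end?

1

PUSH -9  [-9]
NEG      [9]
DUP      [9, 9]
DIV      [1]
PUSH 48  [1, 48]
MUL      [48]
PUSH 25  [48, 25]
LT       [0]
DUP      [0, 0]
GT       [0]
PUSH -7  [0, -7]
SWAP     [-7, 0]
OVER     [-7, 0, -7]
DIV      [-7, 0]
SWAP     [0, -7]
POP      [0]
PUSH 9   [0, 9]
GT       [0]
STORE 2  []
LOAD 2   [0]
PUSH 6   [0, 6]
NEG      [0, -6]
GT       [1]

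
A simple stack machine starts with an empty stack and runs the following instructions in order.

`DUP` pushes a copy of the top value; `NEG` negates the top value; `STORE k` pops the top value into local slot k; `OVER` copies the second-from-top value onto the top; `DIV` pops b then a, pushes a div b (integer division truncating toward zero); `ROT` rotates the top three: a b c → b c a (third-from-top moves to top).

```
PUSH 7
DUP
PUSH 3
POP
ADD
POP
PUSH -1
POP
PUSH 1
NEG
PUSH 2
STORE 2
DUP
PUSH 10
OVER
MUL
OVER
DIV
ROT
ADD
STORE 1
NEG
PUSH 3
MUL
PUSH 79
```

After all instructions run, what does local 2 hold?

2

PUSH 7  : 7
DUP     : 7 7
PUSH 3  : 7 7 3
POP     : 7 7
ADD     : 14
POP     : (empty)
PUSH -1 : -1
POP     : (empty)
PUSH 1  : 1
NEG     : -1
PUSH 2  : -1 2
STORE 2 : -1
DUP     : -1 -1
PUSH 10 : -1 -1 10
OVER    : -1 -1 10 -1
MUL     : -1 -1 -10
OVER    : -1 -1 -10 -1
DIV     : -1 -1 10
ROT     : -1 10 -1
ADD     : -1 9
STORE 1 : -1
NEG     : 1
PUSH 3  : 1 3
MUL     : 3
PUSH 79 : 3 79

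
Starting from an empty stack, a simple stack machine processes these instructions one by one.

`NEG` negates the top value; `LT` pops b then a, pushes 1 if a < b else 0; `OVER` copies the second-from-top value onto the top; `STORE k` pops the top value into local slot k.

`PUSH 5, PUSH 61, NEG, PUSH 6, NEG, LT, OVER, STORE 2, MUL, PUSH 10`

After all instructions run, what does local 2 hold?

5

PUSH 5  → 5
PUSH 61 → 5 61
NEG     → 5 -61
PUSH 6  → 5 -61 6
NEG     → 5 -61 -6
LT      → 5 1
OVER    → 5 1 5
STORE 2 → 5 1
MUL     → 5
PUSH 10 → 5 10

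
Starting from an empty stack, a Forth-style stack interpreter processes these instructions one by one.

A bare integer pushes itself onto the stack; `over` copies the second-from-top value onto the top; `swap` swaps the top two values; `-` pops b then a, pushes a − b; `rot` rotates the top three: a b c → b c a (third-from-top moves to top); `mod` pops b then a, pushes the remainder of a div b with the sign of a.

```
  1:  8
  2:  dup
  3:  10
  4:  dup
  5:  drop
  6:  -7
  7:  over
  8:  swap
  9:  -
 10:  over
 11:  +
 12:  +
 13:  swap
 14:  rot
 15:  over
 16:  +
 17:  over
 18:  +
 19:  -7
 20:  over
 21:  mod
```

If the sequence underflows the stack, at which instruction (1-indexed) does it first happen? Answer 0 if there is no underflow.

0

8    -> [8]
dup  -> [8, 8]
10   -> [8, 8, 10]
dup  -> [8, 8, 10, 10]
drop -> [8, 8, 10]
-7   -> [8, 8, 10, -7]
over -> [8, 8, 10, -7, 10]
swap -> [8, 8, 10, 10, -7]
-    -> [8, 8, 10, 17]
over -> [8, 8, 10, 17, 10]
+    -> [8, 8, 10, 27]
+    -> [8, 8, 37]
swap -> [8, 37, 8]
rot  -> [37, 8, 8]
over -> [37, 8, 8, 8]
+    -> [37, 8, 16]
over -> [37, 8, 16, 8]
+    -> [37, 8, 24]
-7   -> [37, 8, 24, -7]
over -> [37, 8, 24, -7, 24]
mod  -> [37, 8, 24, -7]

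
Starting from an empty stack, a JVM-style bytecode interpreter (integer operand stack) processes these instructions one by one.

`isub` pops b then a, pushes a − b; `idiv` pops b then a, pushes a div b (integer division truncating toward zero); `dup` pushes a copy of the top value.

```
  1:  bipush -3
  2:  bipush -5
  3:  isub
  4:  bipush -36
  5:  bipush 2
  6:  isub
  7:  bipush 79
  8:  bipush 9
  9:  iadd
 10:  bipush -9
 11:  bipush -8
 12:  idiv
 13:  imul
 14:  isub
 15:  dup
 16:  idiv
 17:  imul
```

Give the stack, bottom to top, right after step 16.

bipush -3   [-3]
bipush -5   [-3, -5]
isub        [2]
bipush -36  [2, -36]
bipush 2    [2, -36, 2]
isub        [2, -38]
bipush 79   [2, -38, 79]
bipush 9    [2, -38, 79, 9]
iadd        [2, -38, 88]
bipush -9   [2, -38, 88, -9]
bipush -8   [2, -38, 88, -9, -8]
idiv        [2, -38, 88, 1]
imul        [2, -38, 88]
isub        [2, -126]
dup         [2, -126, -126]
idiv        [2, 1]

[2, 1]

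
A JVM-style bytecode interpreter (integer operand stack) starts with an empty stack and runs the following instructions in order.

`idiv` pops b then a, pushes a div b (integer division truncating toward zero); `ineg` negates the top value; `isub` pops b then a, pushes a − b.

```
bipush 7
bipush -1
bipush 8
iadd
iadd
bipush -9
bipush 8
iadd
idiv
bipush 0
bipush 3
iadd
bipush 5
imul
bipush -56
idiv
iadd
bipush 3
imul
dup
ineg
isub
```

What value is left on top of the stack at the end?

-84

bipush 7   → [7]
bipush -1  → [7, -1]
bipush 8   → [7, -1, 8]
iadd       → [7, 7]
iadd       → [14]
bipush -9  → [14, -9]
bipush 8   → [14, -9, 8]
iadd       → [14, -1]
idiv       → [-14]
bipush 0   → [-14, 0]
bipush 3   → [-14, 0, 3]
iadd       → [-14, 3]
bipush 5   → [-14, 3, 5]
imul       → [-14, 15]
bipush -56 → [-14, 15, -56]
idiv       → [-14, 0]
iadd       → [-14]
bipush 3   → [-14, 3]
imul       → [-42]
dup        → [-42, -42]
ineg       → [-42, 42]
isub       → [-84]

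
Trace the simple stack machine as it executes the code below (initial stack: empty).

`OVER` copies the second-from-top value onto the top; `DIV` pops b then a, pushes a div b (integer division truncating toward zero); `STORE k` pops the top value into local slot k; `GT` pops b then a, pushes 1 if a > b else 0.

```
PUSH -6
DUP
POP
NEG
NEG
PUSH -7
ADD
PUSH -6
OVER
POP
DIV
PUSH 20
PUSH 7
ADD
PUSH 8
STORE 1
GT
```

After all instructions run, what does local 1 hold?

PUSH -6  -6
DUP      -6 -6
POP      -6
NEG      6
NEG      -6
PUSH -7  -6 -7
ADD      -13
PUSH -6  -13 -6
OVER     -13 -6 -13
POP      -13 -6
DIV      2
PUSH 20  2 20
PUSH 7   2 20 7
ADD      2 27
PUSH 8   2 27 8
STORE 1  2 27
GT       0

8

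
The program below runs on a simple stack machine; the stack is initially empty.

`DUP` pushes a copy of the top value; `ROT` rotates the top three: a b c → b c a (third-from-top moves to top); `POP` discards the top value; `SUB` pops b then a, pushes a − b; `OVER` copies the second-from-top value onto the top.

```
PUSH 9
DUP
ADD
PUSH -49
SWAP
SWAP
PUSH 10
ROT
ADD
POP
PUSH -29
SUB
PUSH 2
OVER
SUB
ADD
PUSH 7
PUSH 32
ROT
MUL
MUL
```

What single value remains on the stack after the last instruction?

448

PUSH 9    9
DUP       9 9
ADD       18
PUSH -49  18 -49
SWAP      -49 18
SWAP      18 -49
PUSH 10   18 -49 10
ROT       -49 10 18
ADD       -49 28
POP       -49
PUSH -29  -49 -29
SUB       -20
PUSH 2    -20 2
OVER      -20 2 -20
SUB       -20 22
ADD       2
PUSH 7    2 7
PUSH 32   2 7 32
ROT       7 32 2
MUL       7 64
MUL       448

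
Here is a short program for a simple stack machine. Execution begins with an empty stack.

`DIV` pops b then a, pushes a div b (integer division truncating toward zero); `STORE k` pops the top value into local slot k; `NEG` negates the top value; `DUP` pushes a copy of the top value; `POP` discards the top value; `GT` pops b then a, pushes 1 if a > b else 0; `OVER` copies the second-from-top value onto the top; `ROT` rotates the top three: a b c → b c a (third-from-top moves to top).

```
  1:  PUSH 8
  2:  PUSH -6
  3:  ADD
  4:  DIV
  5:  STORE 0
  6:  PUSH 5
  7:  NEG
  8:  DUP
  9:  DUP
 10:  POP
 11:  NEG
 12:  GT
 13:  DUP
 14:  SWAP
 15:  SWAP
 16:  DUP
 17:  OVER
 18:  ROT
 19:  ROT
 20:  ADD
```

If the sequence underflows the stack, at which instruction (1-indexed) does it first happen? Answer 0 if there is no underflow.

4

PUSH 8   [8]
PUSH -6  [8, -6]
ADD      [2]
DIV  — needs 2 operands, stack has 1 → underflow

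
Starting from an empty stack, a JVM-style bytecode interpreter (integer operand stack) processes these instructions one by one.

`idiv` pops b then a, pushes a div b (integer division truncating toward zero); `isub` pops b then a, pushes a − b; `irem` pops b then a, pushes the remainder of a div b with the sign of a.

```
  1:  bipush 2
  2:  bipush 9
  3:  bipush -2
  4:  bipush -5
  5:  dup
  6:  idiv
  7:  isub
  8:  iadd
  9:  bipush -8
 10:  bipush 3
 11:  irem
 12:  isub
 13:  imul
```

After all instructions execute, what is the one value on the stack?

16

bipush 2   [2]
bipush 9   [2, 9]
bipush -2  [2, 9, -2]
bipush -5  [2, 9, -2, -5]
dup        [2, 9, -2, -5, -5]
idiv       [2, 9, -2, 1]
isub       [2, 9, -3]
iadd       [2, 6]
bipush -8  [2, 6, -8]
bipush 3   [2, 6, -8, 3]
irem       [2, 6, -2]
isub       [2, 8]
imul       [16]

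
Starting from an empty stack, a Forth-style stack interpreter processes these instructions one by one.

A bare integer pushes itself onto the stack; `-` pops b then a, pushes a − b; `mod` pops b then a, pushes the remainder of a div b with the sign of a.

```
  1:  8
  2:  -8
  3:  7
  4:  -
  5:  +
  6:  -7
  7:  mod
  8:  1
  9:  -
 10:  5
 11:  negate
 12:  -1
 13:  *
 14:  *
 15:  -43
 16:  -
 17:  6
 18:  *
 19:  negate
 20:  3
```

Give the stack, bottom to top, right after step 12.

[-1, -5, -1]

8      -> [8]
-8     -> [8, -8]
7      -> [8, -8, 7]
-      -> [8, -15]
+      -> [-7]
-7     -> [-7, -7]
mod    -> [0]
1      -> [0, 1]
-      -> [-1]
5      -> [-1, 5]
negate -> [-1, -5]
-1     -> [-1, -5, -1]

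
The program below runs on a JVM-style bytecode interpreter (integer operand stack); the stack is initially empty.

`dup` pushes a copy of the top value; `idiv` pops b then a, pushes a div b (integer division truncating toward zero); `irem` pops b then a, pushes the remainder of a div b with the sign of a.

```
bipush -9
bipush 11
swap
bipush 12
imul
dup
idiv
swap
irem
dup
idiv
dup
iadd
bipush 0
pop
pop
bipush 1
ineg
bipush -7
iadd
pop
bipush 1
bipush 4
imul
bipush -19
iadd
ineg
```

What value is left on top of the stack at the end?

15

bipush -9  : -9
bipush 11  : -9 11
swap       : 11 -9
bipush 12  : 11 -9 12
imul       : 11 -108
dup        : 11 -108 -108
idiv       : 11 1
swap       : 1 11
irem       : 1
dup        : 1 1
idiv       : 1
dup        : 1 1
iadd       : 2
bipush 0   : 2 0
pop        : 2
pop        : (empty)
bipush 1   : 1
ineg       : -1
bipush -7  : -1 -7
iadd       : -8
pop        : (empty)
bipush 1   : 1
bipush 4   : 1 4
imul       : 4
bipush -19 : 4 -19
iadd       : -15
ineg       : 15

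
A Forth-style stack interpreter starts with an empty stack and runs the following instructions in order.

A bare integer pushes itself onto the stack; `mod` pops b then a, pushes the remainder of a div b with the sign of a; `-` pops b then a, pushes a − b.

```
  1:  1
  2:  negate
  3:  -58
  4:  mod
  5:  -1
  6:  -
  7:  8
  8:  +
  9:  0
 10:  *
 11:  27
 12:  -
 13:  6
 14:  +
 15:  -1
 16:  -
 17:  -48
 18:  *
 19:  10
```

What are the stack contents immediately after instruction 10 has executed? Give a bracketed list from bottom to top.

1       1
negate  -1
-58     -1 -58
mod     -1
-1      -1 -1
-       0
8       0 8
+       8
0       8 0
*       0

[0]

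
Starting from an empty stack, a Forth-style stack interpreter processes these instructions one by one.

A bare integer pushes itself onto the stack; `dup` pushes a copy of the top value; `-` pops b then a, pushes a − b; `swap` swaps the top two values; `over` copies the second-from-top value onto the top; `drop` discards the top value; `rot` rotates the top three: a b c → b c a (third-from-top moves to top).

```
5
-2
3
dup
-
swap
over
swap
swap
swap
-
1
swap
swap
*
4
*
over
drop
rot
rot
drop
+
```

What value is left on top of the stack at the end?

13

5     [5]
-2    [5, -2]
3     [5, -2, 3]
dup   [5, -2, 3, 3]
-     [5, -2, 0]
swap  [5, 0, -2]
over  [5, 0, -2, 0]
swap  [5, 0, 0, -2]
swap  [5, 0, -2, 0]
swap  [5, 0, 0, -2]
-     [5, 0, 2]
1     [5, 0, 2, 1]
swap  [5, 0, 1, 2]
swap  [5, 0, 2, 1]
*     [5, 0, 2]
4     [5, 0, 2, 4]
*     [5, 0, 8]
over  [5, 0, 8, 0]
drop  [5, 0, 8]
rot   [0, 8, 5]
rot   [8, 5, 0]
drop  [8, 5]
+     [13]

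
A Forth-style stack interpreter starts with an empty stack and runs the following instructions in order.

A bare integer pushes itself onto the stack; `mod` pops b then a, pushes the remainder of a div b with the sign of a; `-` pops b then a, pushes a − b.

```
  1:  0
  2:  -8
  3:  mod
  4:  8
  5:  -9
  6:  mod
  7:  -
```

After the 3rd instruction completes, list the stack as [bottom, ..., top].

[0]

0   -> [0]
-8  -> [0, -8]
mod -> [0]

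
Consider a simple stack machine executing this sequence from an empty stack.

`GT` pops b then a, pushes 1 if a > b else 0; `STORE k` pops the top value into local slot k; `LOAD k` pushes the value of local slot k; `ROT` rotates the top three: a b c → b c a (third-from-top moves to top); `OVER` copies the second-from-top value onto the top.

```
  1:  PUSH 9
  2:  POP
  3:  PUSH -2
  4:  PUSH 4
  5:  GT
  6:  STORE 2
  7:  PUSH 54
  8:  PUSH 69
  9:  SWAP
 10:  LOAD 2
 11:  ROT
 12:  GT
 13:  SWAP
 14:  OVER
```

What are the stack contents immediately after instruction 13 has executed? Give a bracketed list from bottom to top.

[0, 54]

PUSH 9  : 9
POP     : (empty)
PUSH -2 : -2
PUSH 4  : -2 4
GT      : 0
STORE 2 : (empty)
PUSH 54 : 54
PUSH 69 : 54 69
SWAP    : 69 54
LOAD 2  : 69 54 0
ROT     : 54 0 69
GT      : 54 0
SWAP    : 0 54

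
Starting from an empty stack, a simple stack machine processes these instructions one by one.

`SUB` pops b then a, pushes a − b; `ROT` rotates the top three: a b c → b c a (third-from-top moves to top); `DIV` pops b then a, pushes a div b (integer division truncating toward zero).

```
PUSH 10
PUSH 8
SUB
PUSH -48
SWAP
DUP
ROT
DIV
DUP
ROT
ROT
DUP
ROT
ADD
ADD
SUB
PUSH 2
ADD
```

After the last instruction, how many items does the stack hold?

PUSH 10  -> 10
PUSH 8   -> 10 8
SUB      -> 2
PUSH -48 -> 2 -48
SWAP     -> -48 2
DUP      -> -48 2 2
ROT      -> 2 2 -48
DIV      -> 2 0
DUP      -> 2 0 0
ROT      -> 0 0 2
ROT      -> 0 2 0
DUP      -> 0 2 0 0
ROT      -> 0 0 0 2
ADD      -> 0 0 2
ADD      -> 0 2
SUB      -> -2
PUSH 2   -> -2 2
ADD      -> 0

1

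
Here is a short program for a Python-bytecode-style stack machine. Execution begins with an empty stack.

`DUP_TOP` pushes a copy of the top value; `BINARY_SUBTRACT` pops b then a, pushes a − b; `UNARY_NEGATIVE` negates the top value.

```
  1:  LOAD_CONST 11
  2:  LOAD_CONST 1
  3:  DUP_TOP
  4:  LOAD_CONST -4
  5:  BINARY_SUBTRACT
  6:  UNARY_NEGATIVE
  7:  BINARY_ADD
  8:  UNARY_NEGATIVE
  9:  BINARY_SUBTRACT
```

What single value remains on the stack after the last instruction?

LOAD_CONST 11   -> 11
LOAD_CONST 1    -> 11 1
DUP_TOP         -> 11 1 1
LOAD_CONST -4   -> 11 1 1 -4
BINARY_SUBTRACT -> 11 1 5
UNARY_NEGATIVE  -> 11 1 -5
BINARY_ADD      -> 11 -4
UNARY_NEGATIVE  -> 11 4
BINARY_SUBTRACT -> 7

7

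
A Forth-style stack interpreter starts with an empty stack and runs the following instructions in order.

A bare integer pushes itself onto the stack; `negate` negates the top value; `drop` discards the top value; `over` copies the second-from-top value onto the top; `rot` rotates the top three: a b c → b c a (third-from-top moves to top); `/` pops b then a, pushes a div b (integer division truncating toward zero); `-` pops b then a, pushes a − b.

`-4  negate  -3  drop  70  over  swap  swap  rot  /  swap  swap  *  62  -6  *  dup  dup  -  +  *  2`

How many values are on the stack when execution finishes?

2

-4     -> [-4]
negate -> [4]
-3     -> [4, -3]
drop   -> [4]
70     -> [4, 70]
over   -> [4, 70, 4]
swap   -> [4, 4, 70]
swap   -> [4, 70, 4]
rot    -> [70, 4, 4]
/      -> [70, 1]
swap   -> [1, 70]
swap   -> [70, 1]
*      -> [70]
62     -> [70, 62]
-6     -> [70, 62, -6]
*      -> [70, -372]
dup    -> [70, -372, -372]
dup    -> [70, -372, -372, -372]
-      -> [70, -372, 0]
+      -> [70, -372]
*      -> [-26040]
2      -> [-26040, 2]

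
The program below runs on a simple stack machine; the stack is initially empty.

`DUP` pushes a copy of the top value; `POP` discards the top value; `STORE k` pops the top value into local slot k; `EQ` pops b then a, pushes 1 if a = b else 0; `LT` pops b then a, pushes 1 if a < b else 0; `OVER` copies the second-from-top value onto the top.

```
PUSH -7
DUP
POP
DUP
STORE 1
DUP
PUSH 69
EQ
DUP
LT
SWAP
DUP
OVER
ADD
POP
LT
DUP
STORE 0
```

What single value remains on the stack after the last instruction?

0

PUSH -7 : -7
DUP     : -7 -7
POP     : -7
DUP     : -7 -7
STORE 1 : -7
DUP     : -7 -7
PUSH 69 : -7 -7 69
EQ      : -7 0
DUP     : -7 0 0
LT      : -7 0
SWAP    : 0 -7
DUP     : 0 -7 -7
OVER    : 0 -7 -7 -7
ADD     : 0 -7 -14
POP     : 0 -7
LT      : 0
DUP     : 0 0
STORE 0 : 0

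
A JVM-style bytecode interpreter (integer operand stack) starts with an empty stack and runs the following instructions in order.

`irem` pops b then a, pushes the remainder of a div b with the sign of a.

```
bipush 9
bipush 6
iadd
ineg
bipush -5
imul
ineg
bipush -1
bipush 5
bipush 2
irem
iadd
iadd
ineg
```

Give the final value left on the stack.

75

bipush 9  → 9
bipush 6  → 9 6
iadd      → 15
ineg      → -15
bipush -5 → -15 -5
imul      → 75
ineg      → -75
bipush -1 → -75 -1
bipush 5  → -75 -1 5
bipush 2  → -75 -1 5 2
irem      → -75 -1 1
iadd      → -75 0
iadd      → -75
ineg      → 75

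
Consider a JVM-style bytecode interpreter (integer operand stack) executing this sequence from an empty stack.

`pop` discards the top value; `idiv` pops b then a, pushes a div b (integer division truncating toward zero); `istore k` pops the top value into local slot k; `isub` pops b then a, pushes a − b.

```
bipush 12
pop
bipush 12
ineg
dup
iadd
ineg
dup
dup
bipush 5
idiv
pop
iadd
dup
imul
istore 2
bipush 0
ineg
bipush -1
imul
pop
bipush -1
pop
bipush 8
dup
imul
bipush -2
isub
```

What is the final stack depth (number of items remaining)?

1

bipush 12  [12]
pop        []
bipush 12  [12]
ineg       [-12]
dup        [-12, -12]
iadd       [-24]
ineg       [24]
dup        [24, 24]
dup        [24, 24, 24]
bipush 5   [24, 24, 24, 5]
idiv       [24, 24, 4]
pop        [24, 24]
iadd       [48]
dup        [48, 48]
imul       [2304]
istore 2   []
bipush 0   [0]
ineg       [0]
bipush -1  [0, -1]
imul       [0]
pop        []
bipush -1  [-1]
pop        []
bipush 8   [8]
dup        [8, 8]
imul       [64]
bipush -2  [64, -2]
isub       [66]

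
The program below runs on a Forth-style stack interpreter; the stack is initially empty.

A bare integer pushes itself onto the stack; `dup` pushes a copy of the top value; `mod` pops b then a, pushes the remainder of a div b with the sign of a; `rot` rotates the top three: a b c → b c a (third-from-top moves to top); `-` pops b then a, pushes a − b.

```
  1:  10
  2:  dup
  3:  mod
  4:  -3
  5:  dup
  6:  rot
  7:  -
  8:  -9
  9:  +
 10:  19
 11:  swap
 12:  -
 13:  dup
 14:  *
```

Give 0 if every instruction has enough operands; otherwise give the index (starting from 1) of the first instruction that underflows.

0

10   → [10]
dup  → [10, 10]
mod  → [0]
-3   → [0, -3]
dup  → [0, -3, -3]
rot  → [-3, -3, 0]
-    → [-3, -3]
-9   → [-3, -3, -9]
+    → [-3, -12]
19   → [-3, -12, 19]
swap → [-3, 19, -12]
-    → [-3, 31]
dup  → [-3, 31, 31]
*    → [-3, 961]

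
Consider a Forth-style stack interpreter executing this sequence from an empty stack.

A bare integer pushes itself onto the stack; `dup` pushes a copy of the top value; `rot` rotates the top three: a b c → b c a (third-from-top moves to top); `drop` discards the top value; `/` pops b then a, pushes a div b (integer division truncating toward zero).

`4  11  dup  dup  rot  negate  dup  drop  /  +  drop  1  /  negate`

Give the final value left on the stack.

4      : 4
11     : 4 11
dup    : 4 11 11
dup    : 4 11 11 11
rot    : 4 11 11 11
negate : 4 11 11 -11
dup    : 4 11 11 -11 -11
drop   : 4 11 11 -11
/      : 4 11 -1
+      : 4 10
drop   : 4
1      : 4 1
/      : 4
negate : -4

-4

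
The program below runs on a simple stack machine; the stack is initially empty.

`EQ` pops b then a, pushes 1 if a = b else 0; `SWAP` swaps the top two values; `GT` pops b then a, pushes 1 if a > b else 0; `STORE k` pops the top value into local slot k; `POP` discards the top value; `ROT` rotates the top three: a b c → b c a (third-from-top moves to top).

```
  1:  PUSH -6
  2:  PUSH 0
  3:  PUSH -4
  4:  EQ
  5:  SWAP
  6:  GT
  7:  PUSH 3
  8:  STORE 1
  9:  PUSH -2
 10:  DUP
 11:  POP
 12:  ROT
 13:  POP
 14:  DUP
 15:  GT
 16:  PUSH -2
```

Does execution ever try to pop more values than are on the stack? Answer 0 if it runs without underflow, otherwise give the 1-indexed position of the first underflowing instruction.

12

PUSH -6 → -6
PUSH 0  → -6 0
PUSH -4 → -6 0 -4
EQ      → -6 0
SWAP    → 0 -6
GT      → 1
PUSH 3  → 1 3
STORE 1 → 1
PUSH -2 → 1 -2
DUP     → 1 -2 -2
POP     → 1 -2
ROT  — needs 3 operands, stack has 2 → underflow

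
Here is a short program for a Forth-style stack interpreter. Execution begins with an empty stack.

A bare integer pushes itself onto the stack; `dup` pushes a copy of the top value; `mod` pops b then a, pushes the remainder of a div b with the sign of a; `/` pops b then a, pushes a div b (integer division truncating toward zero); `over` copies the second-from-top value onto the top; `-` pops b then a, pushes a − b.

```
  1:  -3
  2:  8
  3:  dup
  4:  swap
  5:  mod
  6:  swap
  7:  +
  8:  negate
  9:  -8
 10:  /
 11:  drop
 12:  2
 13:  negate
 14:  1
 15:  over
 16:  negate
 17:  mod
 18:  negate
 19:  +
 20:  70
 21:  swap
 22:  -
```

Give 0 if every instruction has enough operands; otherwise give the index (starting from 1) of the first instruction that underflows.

0

-3     : [-3]
8      : [-3, 8]
dup    : [-3, 8, 8]
swap   : [-3, 8, 8]
mod    : [-3, 0]
swap   : [0, -3]
+      : [-3]
negate : [3]
-8     : [3, -8]
/      : [0]
drop   : []
2      : [2]
negate : [-2]
1      : [-2, 1]
over   : [-2, 1, -2]
negate : [-2, 1, 2]
mod    : [-2, 1]
negate : [-2, -1]
+      : [-3]
70     : [-3, 70]
swap   : [70, -3]
-      : [73]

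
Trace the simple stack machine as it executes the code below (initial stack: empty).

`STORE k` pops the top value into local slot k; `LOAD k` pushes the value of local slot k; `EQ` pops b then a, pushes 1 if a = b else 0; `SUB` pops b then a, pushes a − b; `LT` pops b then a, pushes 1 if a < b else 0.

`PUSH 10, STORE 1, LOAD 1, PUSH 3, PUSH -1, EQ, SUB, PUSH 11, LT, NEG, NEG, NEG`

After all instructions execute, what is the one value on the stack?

-1

PUSH 10  10
STORE 1  (empty)
LOAD 1   10
PUSH 3   10 3
PUSH -1  10 3 -1
EQ       10 0
SUB      10
PUSH 11  10 11
LT       1
NEG      -1
NEG      1
NEG      -1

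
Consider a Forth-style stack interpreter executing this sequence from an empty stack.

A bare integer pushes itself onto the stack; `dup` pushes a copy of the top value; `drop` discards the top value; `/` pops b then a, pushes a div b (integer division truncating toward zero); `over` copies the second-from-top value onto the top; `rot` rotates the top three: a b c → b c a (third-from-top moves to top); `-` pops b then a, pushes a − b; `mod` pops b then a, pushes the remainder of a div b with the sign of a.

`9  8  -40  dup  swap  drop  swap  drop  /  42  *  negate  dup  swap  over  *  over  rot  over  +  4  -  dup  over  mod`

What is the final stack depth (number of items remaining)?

9      : 9
8      : 9 8
-40    : 9 8 -40
dup    : 9 8 -40 -40
swap   : 9 8 -40 -40
drop   : 9 8 -40
swap   : 9 -40 8
drop   : 9 -40
/      : 0
42     : 0 42
*      : 0
negate : 0
dup    : 0 0
swap   : 0 0
over   : 0 0 0
*      : 0 0
over   : 0 0 0
rot    : 0 0 0
over   : 0 0 0 0
+      : 0 0 0
4      : 0 0 0 4
-      : 0 0 -4
dup    : 0 0 -4 -4
over   : 0 0 -4 -4 -4
mod    : 0 0 -4 0

4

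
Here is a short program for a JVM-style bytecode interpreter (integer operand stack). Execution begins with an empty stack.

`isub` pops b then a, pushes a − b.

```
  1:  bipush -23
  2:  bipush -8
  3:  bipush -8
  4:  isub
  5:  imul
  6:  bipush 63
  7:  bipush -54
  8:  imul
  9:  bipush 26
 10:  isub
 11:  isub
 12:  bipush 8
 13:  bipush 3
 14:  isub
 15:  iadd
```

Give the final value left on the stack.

3433

bipush -23 : [-23]
bipush -8  : [-23, -8]
bipush -8  : [-23, -8, -8]
isub       : [-23, 0]
imul       : [0]
bipush 63  : [0, 63]
bipush -54 : [0, 63, -54]
imul       : [0, -3402]
bipush 26  : [0, -3402, 26]
isub       : [0, -3428]
isub       : [3428]
bipush 8   : [3428, 8]
bipush 3   : [3428, 8, 3]
isub       : [3428, 5]
iadd       : [3433]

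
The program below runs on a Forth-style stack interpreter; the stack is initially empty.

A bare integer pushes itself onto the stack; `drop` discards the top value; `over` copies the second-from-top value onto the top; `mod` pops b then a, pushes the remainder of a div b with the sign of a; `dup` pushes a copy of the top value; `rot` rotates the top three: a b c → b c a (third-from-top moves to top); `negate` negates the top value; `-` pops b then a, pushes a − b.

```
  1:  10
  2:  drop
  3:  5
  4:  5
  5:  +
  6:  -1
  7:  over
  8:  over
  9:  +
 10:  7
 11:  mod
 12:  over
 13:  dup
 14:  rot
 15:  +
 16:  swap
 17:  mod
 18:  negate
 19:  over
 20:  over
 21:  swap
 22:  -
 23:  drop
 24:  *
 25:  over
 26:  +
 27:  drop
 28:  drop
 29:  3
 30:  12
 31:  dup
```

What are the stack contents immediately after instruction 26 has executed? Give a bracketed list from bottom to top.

10     : [10]
drop   : []
5      : [5]
5      : [5, 5]
+      : [10]
-1     : [10, -1]
over   : [10, -1, 10]
over   : [10, -1, 10, -1]
+      : [10, -1, 9]
7      : [10, -1, 9, 7]
mod    : [10, -1, 2]
over   : [10, -1, 2, -1]
dup    : [10, -1, 2, -1, -1]
rot    : [10, -1, -1, -1, 2]
+      : [10, -1, -1, 1]
swap   : [10, -1, 1, -1]
mod    : [10, -1, 0]
negate : [10, -1, 0]
over   : [10, -1, 0, -1]
over   : [10, -1, 0, -1, 0]
swap   : [10, -1, 0, 0, -1]
-      : [10, -1, 0, 1]
drop   : [10, -1, 0]
*      : [10, 0]
over   : [10, 0, 10]
+      : [10, 10]

[10, 10]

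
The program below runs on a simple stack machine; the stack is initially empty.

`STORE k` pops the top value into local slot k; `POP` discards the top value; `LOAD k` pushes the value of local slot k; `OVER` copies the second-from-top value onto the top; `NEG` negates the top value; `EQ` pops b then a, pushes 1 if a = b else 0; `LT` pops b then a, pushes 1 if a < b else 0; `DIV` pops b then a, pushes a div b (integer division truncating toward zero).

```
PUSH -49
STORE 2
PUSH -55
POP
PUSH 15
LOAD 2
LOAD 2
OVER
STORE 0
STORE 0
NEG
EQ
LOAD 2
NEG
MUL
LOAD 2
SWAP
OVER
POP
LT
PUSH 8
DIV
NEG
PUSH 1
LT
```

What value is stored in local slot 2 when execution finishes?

-49

PUSH -49 -> [-49]
STORE 2  -> []
PUSH -55 -> [-55]
POP      -> []
PUSH 15  -> [15]
LOAD 2   -> [15, -49]
LOAD 2   -> [15, -49, -49]
OVER     -> [15, -49, -49, -49]
STORE 0  -> [15, -49, -49]
STORE 0  -> [15, -49]
NEG      -> [15, 49]
EQ       -> [0]
LOAD 2   -> [0, -49]
NEG      -> [0, 49]
MUL      -> [0]
LOAD 2   -> [0, -49]
SWAP     -> [-49, 0]
OVER     -> [-49, 0, -49]
POP      -> [-49, 0]
LT       -> [1]
PUSH 8   -> [1, 8]
DIV      -> [0]
NEG      -> [0]
PUSH 1   -> [0, 1]
LT       -> [1]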